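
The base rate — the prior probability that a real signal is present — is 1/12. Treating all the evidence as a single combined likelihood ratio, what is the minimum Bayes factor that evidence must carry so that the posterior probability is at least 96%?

Prior odds = (1/12)/(11/12) = 1/11.
Target odds = 0.96/0.04 = 24.
Required Bayes factor = 24 ÷ (1/11) = 264.

264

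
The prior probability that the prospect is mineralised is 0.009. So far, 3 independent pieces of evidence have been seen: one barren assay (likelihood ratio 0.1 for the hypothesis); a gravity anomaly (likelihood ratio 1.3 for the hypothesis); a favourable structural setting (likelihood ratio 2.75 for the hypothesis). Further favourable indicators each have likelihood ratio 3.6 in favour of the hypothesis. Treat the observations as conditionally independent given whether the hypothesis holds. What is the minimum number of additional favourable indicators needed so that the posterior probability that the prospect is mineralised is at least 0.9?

7

Prior odds = 0.009/0.991 = 9/991.
Combined Bayes factor of the evidence already in hand = 0.1 × 1.3 × 2.75 = 0.3575.
Odds after that evidence = (9/991) × 0.3575 = 1287/396400.
Target odds = 0.9/0.1 = 9.
Need 3.6ⁿ ≥ 9 ÷ (1287/396400) = 396400/143.
3.6⁶ = 34012224/15625 falls short of 396400/143 but 3.6⁷ = 612220032/78125 reaches it, so n = 7.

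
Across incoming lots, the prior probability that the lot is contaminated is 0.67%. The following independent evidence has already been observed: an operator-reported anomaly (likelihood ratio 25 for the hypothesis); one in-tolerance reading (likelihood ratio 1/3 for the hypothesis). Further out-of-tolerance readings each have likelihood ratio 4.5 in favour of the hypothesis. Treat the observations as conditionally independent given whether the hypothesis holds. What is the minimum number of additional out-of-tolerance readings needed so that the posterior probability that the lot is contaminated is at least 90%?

Prior odds = 0.0067/0.9933 = 67/9933.
Combined Bayes factor of the evidence already in hand = 25 × (1/3) = 25/3.
Odds after that evidence = (67/9933) × 25/3 = 1675/29799.
Target odds = 0.9/0.1 = 9.
Need 4.5ⁿ ≥ 9 ÷ (1675/29799) = 268191/1675.
4.5³ = 91.125 falls short of 268191/1675 but 4.5⁴ = 410.0625 reaches it, so n = 4.

4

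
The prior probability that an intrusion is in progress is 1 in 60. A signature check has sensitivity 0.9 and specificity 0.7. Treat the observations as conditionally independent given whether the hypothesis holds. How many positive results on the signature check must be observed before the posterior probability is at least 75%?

5

Prior odds = (1/60)/(59/60) = 1/59.
False-positive rate = 1 − 0.7 = 0.3; likelihood ratio of a positive = 0.9/0.3 = 3.
Target posterior odds = 0.75/0.25 = 3.
Need (1/59) × 3ⁿ ≥ 3, i.e. 3ⁿ ≥ 177.
3⁴ = 81 falls short of 177 but 3⁵ = 243 reaches it, so n = 5.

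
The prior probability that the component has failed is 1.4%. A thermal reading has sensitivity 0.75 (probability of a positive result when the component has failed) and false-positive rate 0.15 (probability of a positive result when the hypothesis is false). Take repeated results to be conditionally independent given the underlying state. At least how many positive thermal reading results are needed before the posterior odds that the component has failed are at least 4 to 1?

4

Prior odds: 0.014 ÷ 0.986 = 7/493.
Likelihood ratio of a positive result = 0.75/0.15 = 5.
Target odds = 4.
Require 5ⁿ ≥ 4 ÷ (7/493) = 1972/7.
5³ = 125 falls short of 1972/7 but 5⁴ = 625 reaches it, so n = 4.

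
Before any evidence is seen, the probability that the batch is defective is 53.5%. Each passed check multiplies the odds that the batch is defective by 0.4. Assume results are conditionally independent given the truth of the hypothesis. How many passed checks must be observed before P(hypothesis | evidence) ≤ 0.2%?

Prior odds = 0.535/0.465 = 107/93.
Likelihood ratio per passed check = 0.4.
Target odds: 0.002 ÷ 0.998 = 1/499.
Need (107/93) × 0.4ⁿ ≤ 1/499, i.e. 0.4ⁿ ≤ 93/53393.
0.4⁶ = 64/15625 is still above 93/53393 but 0.4⁷ = 128/78125 is at or below it, so n = 7.

7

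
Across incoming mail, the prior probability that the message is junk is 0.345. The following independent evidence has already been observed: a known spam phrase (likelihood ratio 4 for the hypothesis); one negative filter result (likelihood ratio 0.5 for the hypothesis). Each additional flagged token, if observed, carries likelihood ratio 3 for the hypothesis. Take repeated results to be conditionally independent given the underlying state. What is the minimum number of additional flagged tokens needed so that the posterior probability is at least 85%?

2

Prior odds = 0.345/0.655 = 69/131.
Combined Bayes factor of the evidence already in hand = 4 × 0.5 = 2.
Odds after that evidence = (69/131) × 2 = 138/131.
Target odds = 0.85/0.15 = 17/3.
Need 3ⁿ ≥ 17/3 ÷ (138/131) = 2227/414.
3¹ = 3 falls short of 2227/414 but 3² = 9 reaches it, so n = 2.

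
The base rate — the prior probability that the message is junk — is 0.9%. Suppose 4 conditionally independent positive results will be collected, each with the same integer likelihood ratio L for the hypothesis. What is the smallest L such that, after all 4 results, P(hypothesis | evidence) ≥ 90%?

6

Prior odds = 0.009/0.991 = 9/991.
Target odds = 0.9/0.1 = 9.
Need L⁴ ≥ 9 ÷ (9/991) = 991.
5⁴ = 625 < 991 ≤ 1296 = 6⁴, so L = 6.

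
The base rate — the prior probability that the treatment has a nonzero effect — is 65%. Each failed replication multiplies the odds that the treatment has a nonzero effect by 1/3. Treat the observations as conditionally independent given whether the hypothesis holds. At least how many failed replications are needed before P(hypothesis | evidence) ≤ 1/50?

Prior odds: 0.65 ÷ 0.35 = 13/7.
Likelihood ratio per failed replication = 1/3.
Target posterior odds = 0.02/0.98 = 1/49.
Require (1/3)ⁿ ≤ 1/49 ÷ (13/7) = 1/91.
(1/3)⁴ = 1/81 is still above 1/91 but (1/3)⁵ = 1/243 is at or below it, so n = 5.

5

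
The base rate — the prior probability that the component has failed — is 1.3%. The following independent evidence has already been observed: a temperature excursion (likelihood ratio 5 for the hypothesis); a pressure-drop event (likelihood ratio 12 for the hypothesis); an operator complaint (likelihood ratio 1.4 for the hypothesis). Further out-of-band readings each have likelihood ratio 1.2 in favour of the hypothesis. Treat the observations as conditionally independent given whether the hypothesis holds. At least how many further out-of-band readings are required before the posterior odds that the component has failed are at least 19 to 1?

Prior odds = 0.013/0.987 = 13/987.
Combined Bayes factor of the evidence already in hand = 5 × 12 × 1.4 = 84.
Odds after that evidence = (13/987) × 84 = 52/47.
Target odds = 19.
Need 1.2ⁿ ≥ 19 ÷ (52/47) = 893/52.
1.2¹⁵ ≈15.407 falls short of 893/52 but 1.2¹⁶ ≈18.4884 reaches it, so n = 16.

16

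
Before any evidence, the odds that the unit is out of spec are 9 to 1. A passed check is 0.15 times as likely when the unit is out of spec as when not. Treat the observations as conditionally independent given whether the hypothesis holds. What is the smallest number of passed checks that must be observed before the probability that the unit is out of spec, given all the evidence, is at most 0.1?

Prior odds = 9.
Likelihood ratio per passed check = 0.15.
Target posterior odds = 0.1/0.9 = 1/9.
Need 9 × 0.15ⁿ ≤ 1/9, i.e. 0.15ⁿ ≤ 1/81.
0.15² = 0.0225 is still above 1/81 but 0.15³ = 0.003375 is at or below it, so n = 3.

3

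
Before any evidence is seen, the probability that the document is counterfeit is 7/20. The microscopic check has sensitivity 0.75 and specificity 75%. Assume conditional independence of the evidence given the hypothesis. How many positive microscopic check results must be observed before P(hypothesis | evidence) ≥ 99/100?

5

Prior odds: 0.35 ÷ 0.65 = 7/13.
False-positive rate = 1 − 0.75 = 0.25; likelihood ratio of a positive = 0.75/0.25 = 3.
Target posterior odds = 0.99/0.01 = 99.
Need (7/13) × 3ⁿ ≥ 99, i.e. 3ⁿ ≥ 1287/7.
3⁴ = 81 falls short of 1287/7 but 3⁵ = 243 reaches it, so n = 5.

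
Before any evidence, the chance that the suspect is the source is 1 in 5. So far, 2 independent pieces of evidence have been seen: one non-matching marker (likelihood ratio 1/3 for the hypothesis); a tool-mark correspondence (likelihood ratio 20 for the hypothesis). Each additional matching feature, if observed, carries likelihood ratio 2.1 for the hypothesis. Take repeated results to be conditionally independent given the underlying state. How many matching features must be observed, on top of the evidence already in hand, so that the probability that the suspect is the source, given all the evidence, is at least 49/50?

Prior odds = 0.2/0.8 = 0.25.
Combined Bayes factor of the evidence already in hand = (1/3) × 20 = 20/3.
Odds after that evidence = 0.25 × 20/3 = 5/3.
Target odds = 0.98/0.02 = 49.
Need 2.1ⁿ ≥ 49 ÷ (5/3) = 29.4.
2.1⁴ = 19.4481 falls short of 29.4 but 2.1⁵ = 4084101/100000 reaches it, so n = 5.

5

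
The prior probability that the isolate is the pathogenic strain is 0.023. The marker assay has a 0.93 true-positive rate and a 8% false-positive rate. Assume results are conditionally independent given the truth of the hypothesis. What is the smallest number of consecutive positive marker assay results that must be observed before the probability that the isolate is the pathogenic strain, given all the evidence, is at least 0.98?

Prior odds: 0.023 ÷ 0.977 = 23/977.
Likelihood ratio of a positive result = 0.93/0.08 = 11.625.
Target odds: 0.98 ÷ 0.02 = 49.
Require 11.625ⁿ ≥ 49 ÷ (23/977) = 47873/23.
11.625³ = 804357/512 falls short of 47873/23 but 11.625⁴ = 74805201/4096 reaches it, so n = 4.

4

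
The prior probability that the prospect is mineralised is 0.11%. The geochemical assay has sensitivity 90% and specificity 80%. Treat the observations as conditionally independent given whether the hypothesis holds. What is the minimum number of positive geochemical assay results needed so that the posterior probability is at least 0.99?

Prior odds = 0.0011/0.9989 = 11/9989.
False-positive rate = 1 − 0.8 = 0.2; likelihood ratio of a positive = 0.9/0.2 = 4.5.
Target posterior odds = 0.99/0.01 = 99.
Need (11/9989) × 4.5ⁿ ≥ 99, i.e. 4.5ⁿ ≥ 89901.
4.5⁷ = 4782969/128 falls short of 89901 but 4.5⁸ = 43046721/256 reaches it, so n = 8.

8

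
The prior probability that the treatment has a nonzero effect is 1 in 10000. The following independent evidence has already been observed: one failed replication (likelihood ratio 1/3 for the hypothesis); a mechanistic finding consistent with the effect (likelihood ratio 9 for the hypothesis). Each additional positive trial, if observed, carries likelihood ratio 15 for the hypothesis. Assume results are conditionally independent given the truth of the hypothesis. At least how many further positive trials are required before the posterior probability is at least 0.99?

Prior odds = 0.0001/0.9999 = 1/9999.
Combined Bayes factor of the evidence already in hand = (1/3) × 9 = 3.
Odds after that evidence = (1/9999) × 3 = 1/3333.
Target odds = 0.99/0.01 = 99.
Need 15ⁿ ≥ 99 ÷ (1/3333) = 329967.
15⁴ = 50625 falls short of 329967 but 15⁵ = 759375 reaches it, so n = 5.

5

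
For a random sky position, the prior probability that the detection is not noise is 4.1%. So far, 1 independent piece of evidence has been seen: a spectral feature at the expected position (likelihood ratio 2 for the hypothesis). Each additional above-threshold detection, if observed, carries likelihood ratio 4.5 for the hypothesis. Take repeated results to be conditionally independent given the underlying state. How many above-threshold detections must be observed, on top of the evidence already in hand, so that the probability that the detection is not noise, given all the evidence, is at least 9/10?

Prior odds = 0.041/0.959 = 41/959.
Bayes factor of the evidence already in hand = 2.
Odds after that evidence = (41/959) × 2 = 82/959.
Target odds = 0.9/0.1 = 9.
Need 4.5ⁿ ≥ 9 ÷ (82/959) = 8631/82.
4.5³ = 91.125 falls short of 8631/82 but 4.5⁴ = 410.0625 reaches it, so n = 4.

4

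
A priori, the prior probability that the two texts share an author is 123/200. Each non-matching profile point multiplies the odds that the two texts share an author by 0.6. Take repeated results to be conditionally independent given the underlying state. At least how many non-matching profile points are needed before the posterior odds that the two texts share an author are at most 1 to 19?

7

Prior odds: 0.615 ÷ 0.385 = 123/77.
Likelihood ratio per non-matching profile point = 0.6.
Target odds = 1/19.
Need (123/77) × 0.6ⁿ ≤ 1/19, i.e. 0.6ⁿ ≤ 77/2337.
0.6⁶ = 729/15625 is still above 77/2337 but 0.6⁷ = 2187/78125 is at or below it, so n = 7.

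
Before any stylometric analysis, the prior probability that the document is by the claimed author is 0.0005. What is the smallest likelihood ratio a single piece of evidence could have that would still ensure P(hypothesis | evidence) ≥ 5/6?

9995

Prior odds = 0.0005/0.9995 = 1/1999.
Target odds = (5/6)/(1/6) = 5.
Required Bayes factor = 5 ÷ (1/1999) = 9995.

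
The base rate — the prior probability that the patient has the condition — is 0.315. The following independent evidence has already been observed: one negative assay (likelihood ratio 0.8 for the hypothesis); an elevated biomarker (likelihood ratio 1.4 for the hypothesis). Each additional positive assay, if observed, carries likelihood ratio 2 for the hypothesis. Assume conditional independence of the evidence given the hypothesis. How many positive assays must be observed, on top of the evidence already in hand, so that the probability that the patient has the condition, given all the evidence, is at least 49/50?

7

Prior odds = 0.315/0.685 = 63/137.
Combined Bayes factor of the evidence already in hand = 0.8 × 1.4 = 1.12.
Odds after that evidence = (63/137) × 1.12 = 1764/3425.
Target odds = 0.98/0.02 = 49.
Need 2ⁿ ≥ 49 ÷ (1764/3425) = 3425/36.
2⁶ = 64 falls short of 3425/36 but 2⁷ = 128 reaches it, so n = 7.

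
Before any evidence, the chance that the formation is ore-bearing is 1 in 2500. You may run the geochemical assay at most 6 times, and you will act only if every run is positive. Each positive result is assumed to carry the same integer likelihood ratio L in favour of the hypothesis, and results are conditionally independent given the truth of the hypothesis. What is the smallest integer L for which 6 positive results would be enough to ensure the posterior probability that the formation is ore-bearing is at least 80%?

5

Prior odds = 0.0004/0.9996 = 1/2499.
Target odds = 0.8/0.2 = 4.
Need L⁶ ≥ 4 ÷ (1/2499) = 9996.
4⁶ = 4096 < 9996 ≤ 15625 = 5⁶, so L = 5.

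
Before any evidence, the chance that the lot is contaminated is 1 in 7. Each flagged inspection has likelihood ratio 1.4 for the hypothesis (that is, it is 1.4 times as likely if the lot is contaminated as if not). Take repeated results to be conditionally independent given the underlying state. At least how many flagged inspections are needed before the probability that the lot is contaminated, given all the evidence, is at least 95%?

Prior odds: (1/7) ÷ (6/7) = 1/6.
Likelihood ratio per flagged inspection = 1.4.
Target posterior odds = 0.95/0.05 = 19.
Require 1.4ⁿ ≥ 19 ÷ (1/6) = 114.
1.4¹⁴ ≈111.12 falls short of 114 but 1.4¹⁵ ≈155.568 reaches it, so n = 15.

15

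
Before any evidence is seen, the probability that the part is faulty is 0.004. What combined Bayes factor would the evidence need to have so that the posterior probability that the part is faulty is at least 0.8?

996

Prior odds = 0.004/0.996 = 1/249.
Target odds = 0.8/0.2 = 4.
Required Bayes factor = 4 ÷ (1/249) = 996.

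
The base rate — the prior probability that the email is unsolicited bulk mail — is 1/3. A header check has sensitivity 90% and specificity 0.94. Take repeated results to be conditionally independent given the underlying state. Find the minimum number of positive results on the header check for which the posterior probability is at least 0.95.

Prior odds = (1/3)/(2/3) = 0.5.
False-positive rate = 1 − 0.94 = 0.06; likelihood ratio of a positive = 0.9/0.06 = 15.
Target odds: 0.95 ÷ 0.05 = 19.
Require 15ⁿ ≥ 19 ÷ 0.5 = 38.
15¹ = 15 falls short of 38 but 15² = 225 reaches it, so n = 2.

2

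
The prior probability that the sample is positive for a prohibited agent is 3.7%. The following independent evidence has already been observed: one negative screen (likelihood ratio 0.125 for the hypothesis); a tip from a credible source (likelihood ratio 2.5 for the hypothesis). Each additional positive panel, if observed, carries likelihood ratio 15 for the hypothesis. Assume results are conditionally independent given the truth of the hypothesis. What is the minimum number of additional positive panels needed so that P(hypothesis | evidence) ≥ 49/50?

4

Prior odds = 0.037/0.963 = 37/963.
Combined Bayes factor of the evidence already in hand = 0.125 × 2.5 = 0.3125.
Odds after that evidence = (37/963) × 0.3125 = 185/15408.
Target odds = 0.98/0.02 = 49.
Need 15ⁿ ≥ 49 ÷ (185/15408) = 754992/185.
15³ = 3375 falls short of 754992/185 but 15⁴ = 50625 reaches it, so n = 4.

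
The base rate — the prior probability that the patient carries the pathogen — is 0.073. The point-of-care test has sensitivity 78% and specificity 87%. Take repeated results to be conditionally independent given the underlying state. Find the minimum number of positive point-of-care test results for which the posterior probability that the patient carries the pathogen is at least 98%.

4

Prior odds: 0.073 ÷ 0.927 = 73/927.
False-positive rate = 1 − 0.87 = 0.13; likelihood ratio of a positive = 0.78/0.13 = 6.
Target odds: 0.98 ÷ 0.02 = 49.
Require 6ⁿ ≥ 49 ÷ (73/927) = 45423/73.
6³ = 216 falls short of 45423/73 but 6⁴ = 1296 reaches it, so n = 4.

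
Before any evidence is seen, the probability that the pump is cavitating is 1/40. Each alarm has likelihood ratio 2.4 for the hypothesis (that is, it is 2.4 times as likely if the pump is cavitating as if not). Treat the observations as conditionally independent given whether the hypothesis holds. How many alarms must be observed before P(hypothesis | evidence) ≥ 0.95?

Prior odds = 0.025/0.975 = 1/39.
Likelihood ratio per alarm = 2.4.
Target posterior odds = 0.95/0.05 = 19.
Need (1/39) × 2.4ⁿ ≥ 19, i.e. 2.4ⁿ ≥ 741.
2.4⁷ = 35831808/78125 falls short of 741 but 2.4⁸ = 429981696/390625 reaches it, so n = 8.

8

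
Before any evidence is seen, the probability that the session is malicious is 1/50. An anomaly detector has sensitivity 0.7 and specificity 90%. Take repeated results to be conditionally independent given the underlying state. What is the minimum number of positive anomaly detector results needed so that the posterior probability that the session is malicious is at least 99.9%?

6

Prior odds = 0.02/0.98 = 1/49.
False-positive rate = 1 − 0.9 = 0.1; likelihood ratio of a positive = 0.7/0.1 = 7.
Target odds: 0.999 ÷ 0.001 = 999.
Need (1/49) × 7ⁿ ≥ 999, i.e. 7ⁿ ≥ 48951.
7⁵ = 16807 falls short of 48951 but 7⁶ = 117649 reaches it, so n = 6.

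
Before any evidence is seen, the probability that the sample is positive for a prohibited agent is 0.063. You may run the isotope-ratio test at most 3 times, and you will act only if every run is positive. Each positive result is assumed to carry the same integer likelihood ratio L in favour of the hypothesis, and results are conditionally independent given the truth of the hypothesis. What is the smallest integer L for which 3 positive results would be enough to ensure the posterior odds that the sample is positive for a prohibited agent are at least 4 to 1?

4

Prior odds = 0.063/0.937 = 63/937.
Target odds = 4.
Need L³ ≥ 4 ÷ (63/937) = 3748/63.
3³ = 27 < 3748/63 ≤ 64 = 4³, so L = 4.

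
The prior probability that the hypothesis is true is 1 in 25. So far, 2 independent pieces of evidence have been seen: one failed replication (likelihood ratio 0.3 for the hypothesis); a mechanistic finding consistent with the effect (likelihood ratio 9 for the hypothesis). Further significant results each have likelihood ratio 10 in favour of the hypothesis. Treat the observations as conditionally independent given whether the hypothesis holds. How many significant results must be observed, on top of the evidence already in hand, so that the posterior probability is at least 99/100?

3

Prior odds = 0.04/0.96 = 1/24.
Combined Bayes factor of the evidence already in hand = 0.3 × 9 = 2.7.
Odds after that evidence = (1/24) × 2.7 = 0.1125.
Target odds = 0.99/0.01 = 99.
Need 10ⁿ ≥ 99 ÷ 0.1125 = 880.
10² = 100 falls short of 880 but 10³ = 1000 reaches it, so n = 3.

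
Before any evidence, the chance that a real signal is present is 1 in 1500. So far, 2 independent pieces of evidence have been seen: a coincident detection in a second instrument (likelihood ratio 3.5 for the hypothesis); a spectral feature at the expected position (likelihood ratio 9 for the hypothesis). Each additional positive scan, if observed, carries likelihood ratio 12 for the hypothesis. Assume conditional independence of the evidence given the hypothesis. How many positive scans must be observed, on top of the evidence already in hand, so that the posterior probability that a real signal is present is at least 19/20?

3

Prior odds = (1/1500)/(1499/1500) = 1/1499.
Combined Bayes factor of the evidence already in hand = 3.5 × 9 = 31.5.
Odds after that evidence = (1/1499) × 31.5 = 63/2998.
Target odds = 0.95/0.05 = 19.
Need 12ⁿ ≥ 19 ÷ (63/2998) = 56962/63.
12² = 144 falls short of 56962/63 but 12³ = 1728 reaches it, so n = 3.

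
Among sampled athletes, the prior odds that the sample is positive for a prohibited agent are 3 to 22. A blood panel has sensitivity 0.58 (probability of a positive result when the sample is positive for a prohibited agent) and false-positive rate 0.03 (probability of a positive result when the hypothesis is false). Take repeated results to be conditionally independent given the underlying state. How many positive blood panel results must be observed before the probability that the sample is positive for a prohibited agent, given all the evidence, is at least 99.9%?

Prior odds = 3/22.
Likelihood ratio of a positive result = 0.58/0.03 = 58/3.
Target odds: 0.999 ÷ 0.001 = 999.
Require (58/3)ⁿ ≥ 999 ÷ (3/22) = 7326.
(58/3)³ = 195112/27 falls short of 7326 but (58/3)⁴ = 11316496/81 reaches it, so n = 4.

4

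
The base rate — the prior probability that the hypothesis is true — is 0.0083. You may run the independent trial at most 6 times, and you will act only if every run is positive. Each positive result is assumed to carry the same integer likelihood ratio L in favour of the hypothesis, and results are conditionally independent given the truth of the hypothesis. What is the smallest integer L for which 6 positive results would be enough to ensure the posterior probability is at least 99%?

Prior odds = 0.0083/0.9917 = 83/9917.
Target odds = 0.99/0.01 = 99.
Need L⁶ ≥ 99 ÷ (83/9917) = 981783/83.
4⁶ = 4096 < 981783/83 ≤ 15625 = 5⁶, so L = 5.

5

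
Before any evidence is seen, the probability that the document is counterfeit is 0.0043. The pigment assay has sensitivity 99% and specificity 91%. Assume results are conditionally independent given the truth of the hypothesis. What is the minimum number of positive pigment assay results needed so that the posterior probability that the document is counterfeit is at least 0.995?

Prior odds: 0.0043 ÷ 0.9957 = 43/9957.
False-positive rate = 1 − 0.91 = 0.09; likelihood ratio of a positive = 0.99/0.09 = 11.
Target posterior odds = 0.995/0.005 = 199.
Require 11ⁿ ≥ 199 ÷ (43/9957) = 1981443/43.
11⁴ = 14641 falls short of 1981443/43 but 11⁵ = 161051 reaches it, so n = 5.

5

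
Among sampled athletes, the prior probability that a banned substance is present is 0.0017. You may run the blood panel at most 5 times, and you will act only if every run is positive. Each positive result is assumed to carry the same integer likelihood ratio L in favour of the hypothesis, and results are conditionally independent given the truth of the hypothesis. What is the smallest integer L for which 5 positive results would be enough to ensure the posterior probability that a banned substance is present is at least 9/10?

6

Prior odds = 0.0017/0.9983 = 17/9983.
Target odds = 0.9/0.1 = 9.
Need L⁵ ≥ 9 ÷ (17/9983) = 89847/17.
5⁵ = 3125 < 89847/17 ≤ 7776 = 6⁵, so L = 6.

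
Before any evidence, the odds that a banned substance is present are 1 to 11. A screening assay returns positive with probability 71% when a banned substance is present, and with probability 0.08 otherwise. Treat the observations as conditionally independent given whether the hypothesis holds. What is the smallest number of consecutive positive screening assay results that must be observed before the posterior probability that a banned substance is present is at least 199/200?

Prior odds = 1/11.
Likelihood ratio of a positive result = 0.71/0.08 = 8.875.
Target odds: 0.995 ÷ 0.005 = 199.
Need (1/11) × 8.875ⁿ ≥ 199, i.e. 8.875ⁿ ≥ 2189.
8.875³ = 357911/512 falls short of 2189 but 8.875⁴ = 25411681/4096 reaches it, so n = 4.

4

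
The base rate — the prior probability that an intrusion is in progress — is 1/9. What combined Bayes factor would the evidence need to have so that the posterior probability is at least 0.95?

Prior odds = (1/9)/(8/9) = 0.125.
Target odds = 0.95/0.05 = 19.
Required Bayes factor = 19 ÷ 0.125 = 152.

152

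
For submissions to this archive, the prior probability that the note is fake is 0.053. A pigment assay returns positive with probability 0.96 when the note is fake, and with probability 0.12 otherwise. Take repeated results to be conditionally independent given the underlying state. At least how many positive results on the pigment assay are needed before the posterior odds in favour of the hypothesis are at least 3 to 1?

2

Prior odds = 0.053/0.947 = 53/947.
Likelihood ratio of a positive result = 0.96/0.12 = 8.
Target odds = 3.
Require 8ⁿ ≥ 3 ÷ (53/947) = 2841/53.
8¹ = 8 falls short of 2841/53 but 8² = 64 reaches it, so n = 2.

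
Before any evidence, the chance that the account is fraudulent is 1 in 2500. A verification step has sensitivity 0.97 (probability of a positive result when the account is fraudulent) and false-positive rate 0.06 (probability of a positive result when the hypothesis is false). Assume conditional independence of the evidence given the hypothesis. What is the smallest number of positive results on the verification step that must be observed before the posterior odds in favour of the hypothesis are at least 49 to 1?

5

Prior odds: 0.0004 ÷ 0.9996 = 1/2499.
Likelihood ratio of a positive result = 0.97/0.06 = 97/6.
Target odds = 49.
Require (97/6)ⁿ ≥ 49 ÷ (1/2499) = 122451.
(97/6)⁴ = 88529281/1296 falls short of 122451 but (97/6)⁵ ≈1.10434e+06 reaches it, so n = 5.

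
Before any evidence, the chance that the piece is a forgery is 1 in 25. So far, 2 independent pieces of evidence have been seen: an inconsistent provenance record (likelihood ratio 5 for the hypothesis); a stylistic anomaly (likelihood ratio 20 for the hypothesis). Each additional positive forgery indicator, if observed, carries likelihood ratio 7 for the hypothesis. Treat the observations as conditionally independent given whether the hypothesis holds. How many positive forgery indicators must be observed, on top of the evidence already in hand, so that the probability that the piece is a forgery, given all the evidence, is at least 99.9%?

Prior odds = 0.04/0.96 = 1/24.
Combined Bayes factor of the evidence already in hand = 5 × 20 = 100.
Odds after that evidence = (1/24) × 100 = 25/6.
Target odds = 0.999/0.001 = 999.
Need 7ⁿ ≥ 999 ÷ (25/6) = 239.76.
7² = 49 falls short of 239.76 but 7³ = 343 reaches it, so n = 3.

3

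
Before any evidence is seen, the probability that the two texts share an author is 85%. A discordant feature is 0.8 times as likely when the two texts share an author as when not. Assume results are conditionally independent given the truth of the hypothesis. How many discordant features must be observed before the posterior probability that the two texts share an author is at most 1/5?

Prior odds: 0.85 ÷ 0.15 = 17/3.
Likelihood ratio per discordant feature = 0.8.
Target posterior odds = 0.2/0.8 = 0.25.
Need (17/3) × 0.8ⁿ ≤ 0.25, i.e. 0.8ⁿ ≤ 3/68.
0.8¹³ ≈0.0549756 is still above 3/68 but 0.8¹⁴ ≈0.0439805 is at or below it, so n = 14.

14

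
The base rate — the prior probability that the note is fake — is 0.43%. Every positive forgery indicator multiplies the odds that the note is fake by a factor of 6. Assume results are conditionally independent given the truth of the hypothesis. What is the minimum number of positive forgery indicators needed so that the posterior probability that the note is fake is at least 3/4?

4

Prior odds: 0.0043 ÷ 0.9957 = 43/9957.
Likelihood ratio per positive forgery indicator = 6.
Target posterior odds = 0.75/0.25 = 3.
Need (43/9957) × 6ⁿ ≥ 3, i.e. 6ⁿ ≥ 29871/43.
6³ = 216 falls short of 29871/43 but 6⁴ = 1296 reaches it, so n = 4.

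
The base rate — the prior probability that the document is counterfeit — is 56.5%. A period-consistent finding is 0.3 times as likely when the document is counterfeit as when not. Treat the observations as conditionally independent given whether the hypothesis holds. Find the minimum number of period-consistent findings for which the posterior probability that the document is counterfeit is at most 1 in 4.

Prior odds = 0.565/0.435 = 113/87.
Likelihood ratio per period-consistent finding = 0.3.
Target odds: 0.25 ÷ 0.75 = 1/3.
Need (113/87) × 0.3ⁿ ≤ 1/3, i.e. 0.3ⁿ ≤ 29/113.
0.3¹ = 0.3 is still above 29/113 but 0.3² = 0.09 is at or below it, so n = 2.

2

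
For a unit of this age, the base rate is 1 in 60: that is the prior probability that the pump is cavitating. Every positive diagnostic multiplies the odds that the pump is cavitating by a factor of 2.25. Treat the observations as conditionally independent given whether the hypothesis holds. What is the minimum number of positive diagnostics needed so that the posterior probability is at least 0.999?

14

Prior odds = (1/60)/(59/60) = 1/59.
Likelihood ratio per positive diagnostic = 2.25.
Target odds: 0.999 ÷ 0.001 = 999.
Require 2.25ⁿ ≥ 999 ÷ (1/59) = 58941.
2.25¹³ ≈37876.8 falls short of 58941 but 2.25¹⁴ ≈85222.7 reaches it, so n = 14.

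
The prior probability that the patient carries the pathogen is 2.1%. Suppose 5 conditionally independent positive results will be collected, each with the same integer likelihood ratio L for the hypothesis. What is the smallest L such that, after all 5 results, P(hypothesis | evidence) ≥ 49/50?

5

Prior odds = 0.021/0.979 = 21/979.
Target odds = 0.98/0.02 = 49.
Need L⁵ ≥ 49 ÷ (21/979) = 6853/3.
4⁵ = 1024 < 6853/3 ≤ 3125 = 5⁵, so L = 5.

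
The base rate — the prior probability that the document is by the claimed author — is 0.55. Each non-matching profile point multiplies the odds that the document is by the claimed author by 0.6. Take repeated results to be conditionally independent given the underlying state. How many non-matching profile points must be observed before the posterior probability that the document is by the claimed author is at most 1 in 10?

Prior odds = 0.55/0.45 = 11/9.
Likelihood ratio per non-matching profile point = 0.6.
Target odds: 0.1 ÷ 0.9 = 1/9.
Require 0.6ⁿ ≤ 1/9 ÷ (11/9) = 1/11.
0.6⁴ = 0.1296 is still above 1/11 but 0.6⁵ = 0.07776 is at or below it, so n = 5.

5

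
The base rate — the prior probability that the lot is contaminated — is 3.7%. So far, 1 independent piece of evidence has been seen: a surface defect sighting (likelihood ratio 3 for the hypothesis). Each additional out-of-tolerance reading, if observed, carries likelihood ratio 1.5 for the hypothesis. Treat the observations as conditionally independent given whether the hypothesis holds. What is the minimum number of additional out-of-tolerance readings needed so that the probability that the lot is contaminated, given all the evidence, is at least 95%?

13

Prior odds = 0.037/0.963 = 37/963.
Bayes factor of the evidence already in hand = 3.
Odds after that evidence = (37/963) × 3 = 37/321.
Target odds = 0.95/0.05 = 19.
Need 1.5ⁿ ≥ 19 ÷ (37/321) = 6099/37.
1.5¹² = 531441/4096 falls short of 6099/37 but 1.5¹³ = 1594323/8192 reaches it, so n = 13.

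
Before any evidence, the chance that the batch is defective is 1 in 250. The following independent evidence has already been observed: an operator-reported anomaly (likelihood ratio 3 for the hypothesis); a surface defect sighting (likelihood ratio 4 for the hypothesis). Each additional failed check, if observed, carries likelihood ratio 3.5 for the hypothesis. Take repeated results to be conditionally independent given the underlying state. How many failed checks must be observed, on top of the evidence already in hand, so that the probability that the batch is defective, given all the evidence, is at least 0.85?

4

Prior odds = 0.004/0.996 = 1/249.
Combined Bayes factor of the evidence already in hand = 3 × 4 = 12.
Odds after that evidence = (1/249) × 12 = 4/83.
Target odds = 0.85/0.15 = 17/3.
Need 3.5ⁿ ≥ 17/3 ÷ (4/83) = 1411/12.
3.5³ = 42.875 falls short of 1411/12 but 3.5⁴ = 150.0625 reaches it, so n = 4.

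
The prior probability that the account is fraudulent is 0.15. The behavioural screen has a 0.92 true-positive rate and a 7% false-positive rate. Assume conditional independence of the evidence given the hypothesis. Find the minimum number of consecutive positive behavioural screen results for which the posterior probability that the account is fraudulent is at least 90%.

2

Prior odds = 0.15/0.85 = 3/17.
Likelihood ratio of a positive result = 0.92/0.07 = 92/7.
Target odds: 0.9 ÷ 0.1 = 9.
Require (92/7)ⁿ ≥ 9 ÷ (3/17) = 51.
(92/7)¹ = 92/7 falls short of 51 but (92/7)² = 8464/49 reaches it, so n = 2.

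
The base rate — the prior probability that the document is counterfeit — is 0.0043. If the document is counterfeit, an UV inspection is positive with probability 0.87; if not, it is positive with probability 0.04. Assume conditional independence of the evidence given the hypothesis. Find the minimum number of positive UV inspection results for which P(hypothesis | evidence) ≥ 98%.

4

Prior odds: 0.0043 ÷ 0.9957 = 43/9957.
Likelihood ratio of a positive = 0.87/0.04 = 21.75.
Target posterior odds = 0.98/0.02 = 49.
Require 21.75ⁿ ≥ 49 ÷ (43/9957) = 487893/43.
21.75³ = 658503/64 falls short of 487893/43 but 21.75⁴ = 57289761/256 reaches it, so n = 4.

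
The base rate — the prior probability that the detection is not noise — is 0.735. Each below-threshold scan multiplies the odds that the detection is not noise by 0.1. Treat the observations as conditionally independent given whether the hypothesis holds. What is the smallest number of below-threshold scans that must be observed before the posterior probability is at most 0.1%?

4

Prior odds: 0.735 ÷ 0.265 = 147/53.
Likelihood ratio per below-threshold scan = 0.1.
Target odds: 0.001 ÷ 0.999 = 1/999.
Require 0.1ⁿ ≤ 1/999 ÷ (147/53) = 53/146853.
0.1³ = 0.001 is still above 53/146853 but 0.1⁴ = 0.0001 is at or below it, so n = 4.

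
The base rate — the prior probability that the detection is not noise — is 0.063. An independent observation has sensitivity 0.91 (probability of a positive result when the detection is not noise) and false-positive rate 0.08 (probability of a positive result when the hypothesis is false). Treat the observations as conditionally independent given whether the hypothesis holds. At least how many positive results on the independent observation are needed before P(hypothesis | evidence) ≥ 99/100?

Prior odds = 0.063/0.937 = 63/937.
Likelihood ratio of a positive result = 0.91/0.08 = 11.375.
Target odds: 0.99 ÷ 0.01 = 99.
Require 11.375ⁿ ≥ 99 ÷ (63/937) = 10307/7.
11.375³ = 753571/512 falls short of 10307/7 but 11.375⁴ = 68574961/4096 reaches it, so n = 4.

4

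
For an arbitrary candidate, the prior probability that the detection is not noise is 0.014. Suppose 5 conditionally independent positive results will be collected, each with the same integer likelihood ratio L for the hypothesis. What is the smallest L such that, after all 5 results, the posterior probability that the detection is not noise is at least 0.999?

10

Prior odds = 0.014/0.986 = 7/493.
Target odds = 0.999/0.001 = 999.
Need L⁵ ≥ 999 ÷ (7/493) = 492507/7.
9⁵ = 59049 < 492507/7 ≤ 100000 = 10⁵, so L = 10.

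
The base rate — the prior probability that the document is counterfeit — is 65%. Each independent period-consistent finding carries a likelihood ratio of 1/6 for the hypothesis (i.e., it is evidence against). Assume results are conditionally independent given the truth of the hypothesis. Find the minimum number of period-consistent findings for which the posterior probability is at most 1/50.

3

Prior odds: 0.65 ÷ 0.35 = 13/7.
Likelihood ratio per period-consistent finding = 1/6.
Target odds: 0.02 ÷ 0.98 = 1/49.
Require (1/6)ⁿ ≤ 1/49 ÷ (13/7) = 1/91.
(1/6)² = 1/36 is still above 1/91 but (1/6)³ = 1/216 is at or below it, so n = 3.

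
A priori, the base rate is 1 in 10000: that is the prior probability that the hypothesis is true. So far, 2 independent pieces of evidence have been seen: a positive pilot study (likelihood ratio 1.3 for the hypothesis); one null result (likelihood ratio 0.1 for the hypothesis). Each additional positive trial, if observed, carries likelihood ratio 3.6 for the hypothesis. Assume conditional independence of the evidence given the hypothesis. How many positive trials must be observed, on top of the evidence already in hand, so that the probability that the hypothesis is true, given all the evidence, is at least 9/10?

11

Prior odds = 0.0001/0.9999 = 1/9999.
Combined Bayes factor of the evidence already in hand = 1.3 × 0.1 = 0.13.
Odds after that evidence = (1/9999) × 0.13 = 13/999900.
Target odds = 0.9/0.1 = 9.
Need 3.6ⁿ ≥ 9 ÷ (13/999900) = 8999100/13.
3.6¹⁰ ≈365616 falls short of 8999100/13 but 3.6¹¹ ≈1.31622e+06 reaches it, so n = 11.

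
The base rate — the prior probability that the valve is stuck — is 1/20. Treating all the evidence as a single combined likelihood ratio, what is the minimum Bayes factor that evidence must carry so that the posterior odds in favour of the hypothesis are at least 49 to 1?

931

Prior odds = 0.05/0.95 = 1/19.
Target odds = 49.
Required Bayes factor = 49 ÷ (1/19) = 931.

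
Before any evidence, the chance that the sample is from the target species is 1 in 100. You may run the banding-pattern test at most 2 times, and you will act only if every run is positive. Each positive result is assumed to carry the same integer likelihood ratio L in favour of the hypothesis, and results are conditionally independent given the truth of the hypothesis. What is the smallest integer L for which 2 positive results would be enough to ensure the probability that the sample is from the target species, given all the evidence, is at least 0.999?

315

Prior odds = 0.01/0.99 = 1/99.
Target odds = 0.999/0.001 = 999.
Need L² ≥ 999 ÷ (1/99) = 98901.
314² = 98596 < 98901 ≤ 99225 = 315², so L = 315.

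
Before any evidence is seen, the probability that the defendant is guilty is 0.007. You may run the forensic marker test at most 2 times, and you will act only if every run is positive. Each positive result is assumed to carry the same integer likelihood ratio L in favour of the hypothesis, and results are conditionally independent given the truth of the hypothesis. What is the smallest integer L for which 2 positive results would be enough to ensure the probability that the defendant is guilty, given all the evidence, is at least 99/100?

119

Prior odds = 0.007/0.993 = 7/993.
Target odds = 0.99/0.01 = 99.
Need L² ≥ 99 ÷ (7/993) = 98307/7.
118² = 13924 < 98307/7 ≤ 14161 = 119², so L = 119.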